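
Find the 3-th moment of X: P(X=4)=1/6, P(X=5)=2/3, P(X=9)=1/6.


E[X^3] = sum(x^3 * P(x))
= 64*1/6 + 125*2/3 + 729*1/6
= 431/2

431/2


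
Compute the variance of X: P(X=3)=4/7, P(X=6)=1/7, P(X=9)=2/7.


E[X] = 36/7, E[X^2] = 234/7
Var(X) = E[X^2] - (E[X])^2 = 234/7 - (36/7)^2 = 342/49

342/49


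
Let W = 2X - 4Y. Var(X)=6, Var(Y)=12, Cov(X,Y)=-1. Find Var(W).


Var(2X - 4Y) = 2^2*Var(X) + (-4)^2*Var(Y) + 2*2*(-4)*Cov(X,Y)
= 4*6 + 16*12 - 16*(-1)
= 24 + 192 + 16 = 232

232


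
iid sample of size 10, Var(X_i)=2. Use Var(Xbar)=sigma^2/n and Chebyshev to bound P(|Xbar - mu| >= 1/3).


Var(Xbar) = Var(X)/n = 2/10
Chebyshev: P(|Xbar-mu| >= 1/3) <= Var(Xbar)/(1/3)^2 = (1/5)/(1/9) = 9/5
Bound exceeds 1, so trivial bound: 1

1


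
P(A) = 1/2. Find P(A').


P(A') = 1 - P(A) = 1 - 1/2 = 1/2

1/2


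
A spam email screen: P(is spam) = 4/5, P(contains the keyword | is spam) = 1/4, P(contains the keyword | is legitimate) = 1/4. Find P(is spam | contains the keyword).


P(A) = P(A|B)P(B) + P(A|B')P(B') = 1/4*4/5 + 1/4*1/5 = 1/4
P(B|A) = P(A|B)P(B)/P(A) = (1/5)/(1/4) = 4/5

4/5


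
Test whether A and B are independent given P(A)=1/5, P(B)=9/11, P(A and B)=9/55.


P(A)*P(B) = 1/5*9/11 = 9/55
P(A∩B) = 9/55, which equals P(A)P(B), so independent

Yes, A and B are independent


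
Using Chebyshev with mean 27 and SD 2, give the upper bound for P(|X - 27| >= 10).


k = 10/2 = 5
Chebyshev: P(|X-mu| >= k*sigma) <= 1/k^2 = 1/5^2 = 1/25

1/25


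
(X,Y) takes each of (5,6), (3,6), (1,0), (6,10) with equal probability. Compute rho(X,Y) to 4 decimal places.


Cov(X,Y) = 6.3750, Var(X) = 3.6875, Var(Y) = 12.7500
rho = Cov/(sqrt(VarX)*sqrt(VarY)) = 0.9297

0.9297


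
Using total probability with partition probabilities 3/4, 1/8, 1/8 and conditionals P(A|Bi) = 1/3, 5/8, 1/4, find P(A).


P(A) = P(A|B1)P(B1) + P(A|B2)P(B2) + P(A|B3)P(B3)
= 1/3*3/4 + 5/8*1/8 + 1/4*1/8
= 1/4 + 5/64 + 1/32 = 23/64

23/64


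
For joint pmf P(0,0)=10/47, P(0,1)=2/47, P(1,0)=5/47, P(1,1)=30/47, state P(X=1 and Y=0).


Read from table: P(X=1, Y=0) = 5/47

5/47


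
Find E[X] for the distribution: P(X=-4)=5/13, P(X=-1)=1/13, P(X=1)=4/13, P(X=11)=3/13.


E[X] = sum(x * P(x))
= -4*5/13 - 1*1/13 + 1*4/13 + 11*3/13
= 16/13

16/13


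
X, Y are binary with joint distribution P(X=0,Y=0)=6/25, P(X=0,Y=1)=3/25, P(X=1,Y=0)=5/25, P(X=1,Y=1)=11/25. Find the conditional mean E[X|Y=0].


P(Y=0) = 11/25
E[X|Y=0] = (0*6 + 1*5)/11 = 5/11

5/11


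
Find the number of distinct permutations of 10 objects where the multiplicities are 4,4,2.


10! = 3628800
Denominator: 4!=24 * 4!=24 * 2!=2
Coefficient = 3628800 / 1152 = 3150

3150


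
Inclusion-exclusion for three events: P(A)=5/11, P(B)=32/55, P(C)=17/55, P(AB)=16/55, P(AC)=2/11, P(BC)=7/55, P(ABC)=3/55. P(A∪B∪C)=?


P(A∪B∪C) = P(A)+P(B)+P(C) - P(AB)-P(AC)-P(BC) + P(ABC)
= 5/11+32/55+17/55 - 16/55-2/11-7/55 + 3/55
= 4/5

4/5


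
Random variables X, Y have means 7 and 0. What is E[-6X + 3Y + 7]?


E[-6X + 3Y + 7] = -6*E[X] + 3*E[Y] + 7
= (-6)*(7) + (3)*(0) + (7)
= -42 + 0 + 7 = -35

-35


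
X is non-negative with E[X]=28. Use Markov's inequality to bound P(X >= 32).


Markov: P(X >= a) <= E[X]/a
P(X >= 32) <= 28/32 = 7/8

7/8


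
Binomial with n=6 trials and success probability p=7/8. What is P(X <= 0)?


P(X<=0) = P(X=0)
= 1/262144
= 1/262144

1/262144


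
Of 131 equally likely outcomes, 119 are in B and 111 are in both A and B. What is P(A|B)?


P(A|B) = P(A∩B)/P(B) = (111/131)/(119/131) = 111/119

111/119


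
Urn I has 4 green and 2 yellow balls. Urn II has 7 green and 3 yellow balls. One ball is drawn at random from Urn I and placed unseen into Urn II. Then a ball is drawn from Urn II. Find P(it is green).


P(transfer green) = 4/6 = 2/3; P(transfer yellow) = 1/3
If green transferred: Urn II has 8 green of 11, so P(green|green moved) = 8/11
If yellow transferred: Urn II has 7 green of 11, so P(green|yellow moved) = 7/11
By total probability: P(green) = 2/3*8/11 + 1/3*7/11 = 23/33

23/33


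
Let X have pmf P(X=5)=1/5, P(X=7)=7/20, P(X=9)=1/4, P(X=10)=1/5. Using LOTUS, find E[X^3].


E[X^3] = sum(g(x)*P(x))
= 125*1/5 + 343*7/20 + 729*1/4 + 1000*1/5
= 5273/10

5273/10


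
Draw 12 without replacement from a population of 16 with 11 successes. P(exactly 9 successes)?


P(X=9) = C(11,9)*C(5,3) / C(16,12)
= 55*10 / 1820
= 550/1820 = 55/182

55/182


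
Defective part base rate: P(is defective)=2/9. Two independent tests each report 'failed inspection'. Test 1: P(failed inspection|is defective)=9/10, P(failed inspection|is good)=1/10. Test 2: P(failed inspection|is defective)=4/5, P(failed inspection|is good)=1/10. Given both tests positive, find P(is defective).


After test 1: P(+) = 9/10*2/9 + 1/10*7/9 = 5/18
P(B|+) = (1/5)/(5/18) = 18/25
After test 2 (use post1 as new prior): P(+) = 4/5*18/25 + 1/10*7/25 = 151/250
P(B|+,+) = (72/125)/(151/250) = 144/151

144/151


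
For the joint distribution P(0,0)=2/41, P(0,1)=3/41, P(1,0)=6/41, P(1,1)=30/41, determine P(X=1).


P(X=1) = P(1,0)+P(1,1) = 6/41 + 30/41 = 36/41

36/41


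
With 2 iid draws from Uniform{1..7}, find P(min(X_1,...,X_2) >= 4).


P(min >= 4) = P(all X_i >= 4) = (P(X_1 >= 4))^2
= (4/7)^2 = 16/49

16/49


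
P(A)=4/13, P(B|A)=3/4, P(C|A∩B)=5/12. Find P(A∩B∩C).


P(A∩B∩C) = P(A) * P(B|A) * P(C|A∩B)
= 4/13 * 3/4 * 5/12
= 3/13 * 5/12 = 5/52

5/52


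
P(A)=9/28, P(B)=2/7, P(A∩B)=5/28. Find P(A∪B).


P(A∪B) = P(A) + P(B) - P(A∩B)
= 9/28 + 2/7 - 5/28 = 3/7

3/7


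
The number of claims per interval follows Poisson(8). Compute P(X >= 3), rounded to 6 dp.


P(X>=3) = 1 - P(X<=2) = 1 - (e^(-8)*8^0/0! + e^(-8)*8^1/1! + e^(-8)*8^2/2!)
≈ 1 - (0.0003354626 + 0.0026837010 + 0.0107348041)
= 1 - 0.0137539677 = 0.9862460323
≈ 0.986246

0.986246


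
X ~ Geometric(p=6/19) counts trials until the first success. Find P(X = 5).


P(X=5) = (1-p)^4 * p = (13/19)^4 * 6/19
= 28561/130321 * 6/19 = 171366/2476099

171366/2476099


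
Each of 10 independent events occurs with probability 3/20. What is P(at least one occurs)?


P(at least one) = 1 - P(none)
P(none) = (1 - 3/20)^10 = (17/20)^10 = 2015993900449/10240000000000
P(at least one) = 1 - 2015993900449/10240000000000 = 8224006099551/10240000000000

8224006099551/10240000000000


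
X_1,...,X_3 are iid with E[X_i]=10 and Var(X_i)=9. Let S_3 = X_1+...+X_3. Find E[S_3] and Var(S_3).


E[S_n] = n*mu = 3*10 = 30
Var(S_n) = n*sigma^2 = 3*9 = 27

E[S_3]=30, Var(S_3)=27


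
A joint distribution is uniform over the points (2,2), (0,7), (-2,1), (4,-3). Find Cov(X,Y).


E[X]=1, E[Y]=7/4, E[XY]=-5/2
Cov(X,Y) = E[XY] - E[X]E[Y] = -5/2 - 1*7/4 = -17/4

-17/4


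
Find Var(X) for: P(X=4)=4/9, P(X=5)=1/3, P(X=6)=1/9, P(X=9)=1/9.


E[X] = 46/9, E[X^2] = 256/9
Var(X) = E[X^2] - (E[X])^2 = 256/9 - (46/9)^2 = 188/81

188/81


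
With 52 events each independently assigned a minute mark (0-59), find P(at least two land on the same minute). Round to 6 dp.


P(all different) = prod((60-i)/60 for i=0..51) = 0.000000
P(at least one match) = 1 - 0.000000 = 1.000000

1.000000


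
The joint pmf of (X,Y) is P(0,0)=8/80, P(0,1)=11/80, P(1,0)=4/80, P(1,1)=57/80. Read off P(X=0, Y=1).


Read from table: P(X=0, Y=1) = 11/80

11/80


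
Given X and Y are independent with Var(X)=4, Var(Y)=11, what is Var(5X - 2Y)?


Independence => Cov(X,Y)=0
Var(5X - 2Y) = 5^2*Var(X) + (-2)^2*Var(Y)
= 25*4 + 4*11 = 144

144


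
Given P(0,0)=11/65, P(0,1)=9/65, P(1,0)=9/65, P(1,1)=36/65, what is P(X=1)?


P(X=1) = P(1,0)+P(1,1) = 9/65 + 36/65 = 45/65 = 9/13

9/13


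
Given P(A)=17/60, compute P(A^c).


P(A') = 1 - P(A) = 1 - 17/60 = 43/60

43/60


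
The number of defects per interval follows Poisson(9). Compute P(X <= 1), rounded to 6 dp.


P(X<=1) = e^(-9)*9^0/0! + e^(-9)*9^1/1!
≈ 0.0001234098 + 0.0011106882
= 0.0012340980
≈ 0.001234

0.001234


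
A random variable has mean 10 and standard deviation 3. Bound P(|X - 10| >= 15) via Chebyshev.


k = 15/3 = 5
Chebyshev: P(|X-mu| >= k*sigma) <= 1/k^2 = 1/5^2 = 1/25

1/25


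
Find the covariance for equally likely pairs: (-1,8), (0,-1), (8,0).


E[X]=7/3, E[Y]=7/3, E[XY]=-8/3
Cov(X,Y) = E[XY] - E[X]E[Y] = -8/3 - 7/3*7/3 = -73/9

-73/9


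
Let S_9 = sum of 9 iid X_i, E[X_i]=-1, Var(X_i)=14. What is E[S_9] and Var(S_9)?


E[S_n] = n*mu = 9*-1 = -9
Var(S_n) = n*sigma^2 = 9*14 = 126

E[S_9]=-9, Var(S_9)=126


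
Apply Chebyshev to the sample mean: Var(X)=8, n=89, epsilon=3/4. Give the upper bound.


Var(Xbar) = Var(X)/n = 8/89
Chebyshev: P(|Xbar-mu| >= 3/4) <= Var(Xbar)/(3/4)^2 = (8/89)/(9/16) = 128/801

128/801


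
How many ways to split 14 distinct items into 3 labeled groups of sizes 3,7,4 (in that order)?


14! = 87178291200
Denominator: 3!=6 * 7!=5040 * 4!=24
Coefficient = 87178291200 / 725760 = 120120

120120


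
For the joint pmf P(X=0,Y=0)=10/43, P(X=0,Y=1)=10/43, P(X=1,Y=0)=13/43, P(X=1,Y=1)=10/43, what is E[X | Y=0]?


P(Y=0) = 23/43
E[X|Y=0] = (0*10 + 1*13)/23 = 13/23

13/23


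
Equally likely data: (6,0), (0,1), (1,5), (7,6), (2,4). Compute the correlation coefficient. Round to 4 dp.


Cov(X,Y) = 0.7600, Var(X) = 7.7600, Var(Y) = 5.3600
rho = Cov/(sqrt(VarX)*sqrt(VarY)) = 0.1178

0.1178


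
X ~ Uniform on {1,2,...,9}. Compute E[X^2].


E[X^2] = (1/9) * sum(x^2 for x=1..9)
= 285/9 = 95/3

95/3


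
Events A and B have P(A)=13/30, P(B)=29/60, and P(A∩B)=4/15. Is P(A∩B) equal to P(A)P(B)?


P(A)*P(B) = 13/30*29/60 = 377/1800
P(A∩B) = 4/15 != 377/1800, so not independent

No, A and B are not independent


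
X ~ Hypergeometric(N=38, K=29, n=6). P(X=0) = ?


P(X=0) = C(29,0)*C(9,6) / C(38,6)
= 1*84 / 2760681
= 84/2760681 = 4/131461

4/131461


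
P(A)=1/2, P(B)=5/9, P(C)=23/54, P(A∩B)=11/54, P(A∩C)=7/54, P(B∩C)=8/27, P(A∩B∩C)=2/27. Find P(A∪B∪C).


P(A∪B∪C) = P(A)+P(B)+P(C) - P(AB)-P(AC)-P(BC) + P(ABC)
= 1/2+5/9+23/54 - 11/54-7/54-8/27 + 2/27
= 25/27

25/27


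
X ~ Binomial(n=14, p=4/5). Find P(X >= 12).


P(X>=12) = P(X=12) + P(X=13) + P(X=14)
= 1526726656/6103515625 + 939524096/6103515625 + 268435456/6103515625
= 2734686208/6103515625

2734686208/6103515625


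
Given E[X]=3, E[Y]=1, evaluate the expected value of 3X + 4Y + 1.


E[3X + 4Y + 1] = 3*E[X] + 4*E[Y] + 1
= (3)*(3) + (4)*(1) + (1)
= 9 + 4 + 1 = 14

14


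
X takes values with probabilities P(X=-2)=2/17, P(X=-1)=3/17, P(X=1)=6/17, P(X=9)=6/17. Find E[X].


E[X] = sum(x * P(x))
= -2*2/17 - 1*3/17 + 1*6/17 + 9*6/17
= 53/17

53/17


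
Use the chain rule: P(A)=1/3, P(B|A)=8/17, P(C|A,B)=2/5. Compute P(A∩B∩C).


P(A∩B∩C) = P(A) * P(B|A) * P(C|A∩B)
= 1/3 * 8/17 * 2/5
= 8/51 * 2/5 = 16/255

16/255


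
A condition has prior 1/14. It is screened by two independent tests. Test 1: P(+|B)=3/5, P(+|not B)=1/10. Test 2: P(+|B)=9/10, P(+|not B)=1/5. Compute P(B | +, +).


After test 1: P(+) = 3/5*1/14 + 1/10*13/14 = 19/140
P(B|+) = (3/70)/(19/140) = 6/19
After test 2 (use post1 as new prior): P(+) = 9/10*6/19 + 1/5*13/19 = 8/19
P(B|+,+) = (27/95)/(8/19) = 27/40

27/40


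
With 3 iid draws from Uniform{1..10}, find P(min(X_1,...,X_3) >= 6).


P(min >= 6) = P(all X_i >= 6) = (P(X_1 >= 6))^3
= (5/10)^3 = (1/2)^3 = 1/8

1/8


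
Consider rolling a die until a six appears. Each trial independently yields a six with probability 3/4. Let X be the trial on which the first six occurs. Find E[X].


For geometric (trials until first success), E[X] = 1/p = 1/(3/4) = 4/3

4/3


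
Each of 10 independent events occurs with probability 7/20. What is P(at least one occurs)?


P(at least one) = 1 - P(none)
P(none) = (1 - 7/20)^10 = (13/20)^10 = 137858491849/10240000000000
P(at least one) = 1 - 137858491849/10240000000000 = 10102141508151/10240000000000

10102141508151/10240000000000


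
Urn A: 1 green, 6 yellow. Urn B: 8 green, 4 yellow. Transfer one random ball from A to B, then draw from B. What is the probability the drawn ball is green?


P(transfer green) = 1/7; P(transfer yellow) = 6/7
If green transferred: Urn II has 9 green of 13, so P(green|green moved) = 9/13
If yellow transferred: Urn II has 8 green of 13, so P(green|yellow moved) = 8/13
By total probability: P(green) = 1/7*9/13 + 6/7*8/13 = 57/91

57/91


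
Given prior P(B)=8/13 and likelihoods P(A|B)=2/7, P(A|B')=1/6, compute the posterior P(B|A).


P(A) = P(A|B)P(B) + P(A|B')P(B') = 2/7*8/13 + 1/6*5/13 = 131/546
P(B|A) = P(A|B)P(B)/P(A) = (16/91)/(131/546) = 96/131

96/131


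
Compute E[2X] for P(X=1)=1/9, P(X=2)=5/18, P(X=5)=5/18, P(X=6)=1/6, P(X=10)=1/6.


E[2X] = sum(g(x)*P(x))
= 2*1/9 + 4*5/18 + 10*5/18 + 12*1/6 + 20*1/6
= 85/9

85/9


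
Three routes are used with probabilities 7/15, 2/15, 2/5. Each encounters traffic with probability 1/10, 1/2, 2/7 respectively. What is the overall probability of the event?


P(A) = P(A|B1)P(B1) + P(A|B2)P(B2) + P(A|B3)P(B3)
= 1/10*7/15 + 1/2*2/15 + 2/7*2/5
= 7/150 + 1/15 + 4/35 = 239/1050

239/1050


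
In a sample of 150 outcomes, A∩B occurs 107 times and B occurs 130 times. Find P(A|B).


P(A|B) = P(A∩B)/P(B) = (107/150)/(130/150) = 107/130

107/130


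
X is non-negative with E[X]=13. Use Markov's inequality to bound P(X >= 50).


Markov: P(X >= a) <= E[X]/a
P(X >= 50) <= 13/50

13/50


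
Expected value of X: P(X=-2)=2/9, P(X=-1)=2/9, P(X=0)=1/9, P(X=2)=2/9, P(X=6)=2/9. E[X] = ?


E[X] = sum(x * P(x))
= -2*2/9 - 1*2/9 + 0*1/9 + 2*2/9 + 6*2/9
= 10/9

10/9


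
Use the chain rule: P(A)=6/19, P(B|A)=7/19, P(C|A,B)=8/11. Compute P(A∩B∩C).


P(A∩B∩C) = P(A) * P(B|A) * P(C|A∩B)
= 6/19 * 7/19 * 8/11
= 42/361 * 8/11 = 336/3971

336/3971


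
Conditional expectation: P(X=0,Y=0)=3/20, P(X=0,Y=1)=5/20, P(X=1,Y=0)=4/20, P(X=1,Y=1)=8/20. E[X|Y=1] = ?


P(Y=1) = 13/20
E[X|Y=1] = (0*5 + 1*8)/13 = 8/13

8/13


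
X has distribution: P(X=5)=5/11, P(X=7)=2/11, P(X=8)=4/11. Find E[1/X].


E[1/X] = sum(g(x)*P(x))
= 1/5*5/11 + 1/7*2/11 + 1/8*4/11
= 25/154

25/154


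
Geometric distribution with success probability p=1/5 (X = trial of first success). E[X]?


For geometric (trials until first success), E[X] = 1/p = 1/(1/5) = 5

5


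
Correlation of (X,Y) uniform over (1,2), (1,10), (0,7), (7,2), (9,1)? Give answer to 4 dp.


Cov(X,Y) = -8.8400, Var(X) = 13.4400, Var(Y) = 12.2400
rho = Cov/(sqrt(VarX)*sqrt(VarY)) = -0.6892

-0.6892


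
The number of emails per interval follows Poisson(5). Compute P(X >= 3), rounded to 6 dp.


P(X>=3) = 1 - P(X<=2) = 1 - (e^(-5)*5^0/0! + e^(-5)*5^1/1! + e^(-5)*5^2/2!)
≈ 1 - (0.0067379470 + 0.0336897350 + 0.0842243375)
= 1 - 0.1246520195 = 0.8753479805
≈ 0.875348

0.875348


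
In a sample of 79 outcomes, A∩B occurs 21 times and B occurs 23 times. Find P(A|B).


P(A|B) = P(A∩B)/P(B) = (21/79)/(23/79) = 21/23

21/23


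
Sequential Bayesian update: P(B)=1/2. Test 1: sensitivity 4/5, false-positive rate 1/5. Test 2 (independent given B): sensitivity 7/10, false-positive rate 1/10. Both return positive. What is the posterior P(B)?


After test 1: P(+) = 4/5*1/2 + 1/5*1/2 = 1/2
P(B|+) = (2/5)/(1/2) = 4/5
After test 2 (use post1 as new prior): P(+) = 7/10*4/5 + 1/10*1/5 = 29/50
P(B|+,+) = (14/25)/(29/50) = 28/29

28/29


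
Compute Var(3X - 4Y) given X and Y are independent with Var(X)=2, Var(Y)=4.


Independence => Cov(X,Y)=0
Var(3X - 4Y) = 3^2*Var(X) + (-4)^2*Var(Y)
= 9*2 + 16*4 = 82

82


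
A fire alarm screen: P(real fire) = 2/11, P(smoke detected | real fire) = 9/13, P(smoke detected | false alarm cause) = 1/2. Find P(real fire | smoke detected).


P(A) = P(A|B)P(B) + P(A|B')P(B') = 9/13*2/11 + 1/2*9/11 = 153/286
P(B|A) = P(A|B)P(B)/P(A) = (18/143)/(153/286) = 4/17

4/17


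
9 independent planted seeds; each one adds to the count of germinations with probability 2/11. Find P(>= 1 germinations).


P(at least one) = 1 - P(none)
P(none) = (1 - 2/11)^9 = (9/11)^9 = 387420489/2357947691
P(at least one) = 1 - 387420489/2357947691 = 1970527202/2357947691

1970527202/2357947691


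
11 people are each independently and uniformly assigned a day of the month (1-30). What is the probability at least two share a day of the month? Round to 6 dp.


P(all different) = prod((30-i)/30 for i=0..10) = 0.123093
P(at least one match) = 1 - 0.123093 = 0.876907

0.876907


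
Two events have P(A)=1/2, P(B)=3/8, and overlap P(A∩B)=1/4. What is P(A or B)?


P(A∪B) = P(A) + P(B) - P(A∩B)
= 1/2 + 3/8 - 1/4 = 5/8

5/8


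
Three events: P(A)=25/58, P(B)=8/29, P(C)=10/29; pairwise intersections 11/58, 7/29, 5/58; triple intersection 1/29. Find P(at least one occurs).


P(A∪B∪C) = P(A)+P(B)+P(C) - P(AB)-P(AC)-P(BC) + P(ABC)
= 25/58+8/29+10/29 - 11/58-7/29-5/58 + 1/29
= 33/58

33/58


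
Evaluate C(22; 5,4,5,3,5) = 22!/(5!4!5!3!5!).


22! = 1124000727777607680000
Denominator: 5!=120 * 4!=24 * 5!=120 * 3!=6 * 5!=120
Coefficient = 1124000727777607680000 / 248832000 = 4517106834240

4517106834240


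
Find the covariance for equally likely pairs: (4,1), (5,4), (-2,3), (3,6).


E[X]=5/2, E[Y]=7/2, E[XY]=9
Cov(X,Y) = E[XY] - E[X]E[Y] = 9 - 5/2*7/2 = 1/4

1/4


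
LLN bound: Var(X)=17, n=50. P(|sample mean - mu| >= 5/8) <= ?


Var(Xbar) = Var(X)/n = 17/50
Chebyshev: P(|Xbar-mu| >= 5/8) <= Var(Xbar)/(5/8)^2 = (17/50)/(25/64) = 544/625

544/625


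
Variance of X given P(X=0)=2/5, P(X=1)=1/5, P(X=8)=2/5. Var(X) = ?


E[X] = 17/5, E[X^2] = 129/5
Var(X) = E[X^2] - (E[X])^2 = 129/5 - (17/5)^2 = 356/25

356/25


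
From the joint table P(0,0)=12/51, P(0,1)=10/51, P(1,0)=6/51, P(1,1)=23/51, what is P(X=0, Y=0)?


Read from table: P(X=0, Y=0) = 12/51 = 4/17

4/17


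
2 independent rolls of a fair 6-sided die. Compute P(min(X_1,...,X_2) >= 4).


P(min >= 4) = P(all X_i >= 4) = (P(X_1 >= 4))^2
= (3/6)^2 = (1/2)^2 = 1/4

1/4


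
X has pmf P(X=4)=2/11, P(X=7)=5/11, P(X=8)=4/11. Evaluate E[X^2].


E[X^2] = sum(x^2 * P(x))
= 16*2/11 + 49*5/11 + 64*4/11
= 533/11

533/11


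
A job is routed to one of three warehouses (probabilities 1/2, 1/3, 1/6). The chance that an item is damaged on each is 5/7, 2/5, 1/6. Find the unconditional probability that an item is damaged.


P(A) = P(A|B1)P(B1) + P(A|B2)P(B2) + P(A|B3)P(B3)
= 5/7*1/2 + 2/5*1/3 + 1/6*1/6
= 5/14 + 2/15 + 1/36 = 653/1260

653/1260


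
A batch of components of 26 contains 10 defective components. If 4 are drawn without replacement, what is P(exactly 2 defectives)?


P(X=2) = C(10,2)*C(16,2) / C(26,4)
= 45*120 / 14950
= 5400/14950 = 108/299

108/299


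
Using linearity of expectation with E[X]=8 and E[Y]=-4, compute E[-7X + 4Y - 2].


E[-7X + 4Y - 2] = -7*E[X] + 4*E[Y] - 2
= (-7)*(8) + (4)*(-4) + (-2)
= -56 - 16 - 2 = -74

-74


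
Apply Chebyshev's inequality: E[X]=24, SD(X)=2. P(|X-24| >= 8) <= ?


k = 8/2 = 4
Chebyshev: P(|X-mu| >= k*sigma) <= 1/k^2 = 1/4^2 = 1/16

1/16


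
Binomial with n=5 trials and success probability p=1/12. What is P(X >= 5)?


P(X>=5) = P(X=5)
= 1/248832
= 1/248832

1/248832


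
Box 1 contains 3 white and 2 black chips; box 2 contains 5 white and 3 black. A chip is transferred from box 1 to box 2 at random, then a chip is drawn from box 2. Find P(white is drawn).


P(transfer white) = 3/5; P(transfer black) = 2/5
If white transferred: Urn II has 6 white of 9, so P(white|white moved) = 2/3
If black transferred: Urn II has 5 white of 9, so P(white|black moved) = 5/9
By total probability: P(white) = 3/5*2/3 + 2/5*5/9 = 28/45

28/45


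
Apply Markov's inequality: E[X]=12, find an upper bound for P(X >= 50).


Markov: P(X >= a) <= E[X]/a
P(X >= 50) <= 12/50 = 6/25

6/25


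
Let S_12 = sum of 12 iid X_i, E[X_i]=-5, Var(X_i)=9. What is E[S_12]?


E[S_n] = n*E[X_1] = 12*-5 = -60

-60


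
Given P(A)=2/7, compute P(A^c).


P(A') = 1 - P(A) = 1 - 2/7 = 5/7

5/7


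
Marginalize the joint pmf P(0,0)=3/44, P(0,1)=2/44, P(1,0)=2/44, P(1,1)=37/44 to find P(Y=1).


P(Y=1) = P(0,1)+P(1,1) = 2/44 + 37/44 = 39/44

39/44


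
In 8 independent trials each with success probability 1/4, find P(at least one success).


P(at least one) = 1 - P(none)
P(none) = (1 - 1/4)^8 = (3/4)^8 = 6561/65536
P(at least one) = 1 - 6561/65536 = 58975/65536

58975/65536


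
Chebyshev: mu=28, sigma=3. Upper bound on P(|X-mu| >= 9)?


k = 9/3 = 3
Chebyshev: P(|X-mu| >= k*sigma) <= 1/k^2 = 1/3^2 = 1/9

1/9


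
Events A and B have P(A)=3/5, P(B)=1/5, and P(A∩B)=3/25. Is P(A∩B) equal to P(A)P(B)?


P(A)*P(B) = 3/5*1/5 = 3/25
P(A∩B) = 3/25, which equals P(A)P(B), so independent

Yes, A and B are independent


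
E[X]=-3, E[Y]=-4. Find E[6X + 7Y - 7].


E[6X + 7Y - 7] = 6*E[X] + 7*E[Y] - 7
= (6)*(-3) + (7)*(-4) + (-7)
= -18 - 28 - 7 = -53

-53


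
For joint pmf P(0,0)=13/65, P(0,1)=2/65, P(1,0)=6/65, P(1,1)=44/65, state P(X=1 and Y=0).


Read from table: P(X=1, Y=0) = 6/65

6/65


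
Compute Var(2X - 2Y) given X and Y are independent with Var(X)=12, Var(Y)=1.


Independence => Cov(X,Y)=0
Var(2X - 2Y) = 2^2*Var(X) + (-2)^2*Var(Y)
= 4*12 + 4*1 = 52

52


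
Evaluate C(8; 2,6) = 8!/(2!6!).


8! = 40320
Denominator: 2!=2 * 6!=720
Coefficient = 40320 / 1440 = 28

28


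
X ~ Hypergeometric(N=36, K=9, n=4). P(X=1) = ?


P(X=1) = C(9,1)*C(27,3) / C(36,4)
= 9*2925 / 58905
= 26325/58905 = 585/1309

585/1309


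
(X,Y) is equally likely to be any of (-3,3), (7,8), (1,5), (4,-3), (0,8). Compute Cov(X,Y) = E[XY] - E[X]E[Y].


E[X]=9/5, E[Y]=21/5, E[XY]=8
Cov(X,Y) = E[XY] - E[X]E[Y] = 8 - 9/5*21/5 = 11/25

11/25


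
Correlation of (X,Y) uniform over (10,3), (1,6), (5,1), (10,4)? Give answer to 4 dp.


Cov(X,Y) = -2.5000, Var(X) = 14.2500, Var(Y) = 3.2500
rho = Cov/(sqrt(VarX)*sqrt(VarY)) = -0.3674

-0.3674


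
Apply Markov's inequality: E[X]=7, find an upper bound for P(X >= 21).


Markov: P(X >= a) <= E[X]/a
P(X >= 21) <= 7/21 = 1/3

1/3


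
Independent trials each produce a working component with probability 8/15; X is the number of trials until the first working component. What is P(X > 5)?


P(X > 5) = P(first 5 trials all fail) = (1-p)^5 = (7/15)^5 = 16807/759375

16807/759375


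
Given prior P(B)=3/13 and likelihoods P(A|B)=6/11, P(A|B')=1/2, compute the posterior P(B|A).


P(A) = P(A|B)P(B) + P(A|B')P(B') = 6/11*3/13 + 1/2*10/13 = 73/143
P(B|A) = P(A|B)P(B)/P(A) = (18/143)/(73/143) = 18/73

18/73


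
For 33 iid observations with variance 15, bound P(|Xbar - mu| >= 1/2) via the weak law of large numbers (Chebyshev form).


Var(Xbar) = Var(X)/n = 15/33
Chebyshev: P(|Xbar-mu| >= 1/2) <= Var(Xbar)/(1/2)^2 = (5/11)/(1/4) = 20/11
Bound exceeds 1, so trivial bound: 1

1


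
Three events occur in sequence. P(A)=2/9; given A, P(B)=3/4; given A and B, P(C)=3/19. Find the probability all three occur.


P(A∩B∩C) = P(A) * P(B|A) * P(C|A∩B)
= 2/9 * 3/4 * 3/19
= 1/6 * 3/19 = 1/38

1/38


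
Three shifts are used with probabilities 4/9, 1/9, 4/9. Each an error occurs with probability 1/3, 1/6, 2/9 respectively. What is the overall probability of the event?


P(A) = P(A|B1)P(B1) + P(A|B2)P(B2) + P(A|B3)P(B3)
= 1/3*4/9 + 1/6*1/9 + 2/9*4/9
= 4/27 + 1/54 + 8/81 = 43/162

43/162


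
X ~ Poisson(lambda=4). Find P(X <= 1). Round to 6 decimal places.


P(X<=1) = e^(-4)*4^0/0! + e^(-4)*4^1/1!
≈ 0.0183156389 + 0.0732625556
= 0.0915781945
≈ 0.091578

0.091578


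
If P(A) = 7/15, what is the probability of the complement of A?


P(A') = 1 - P(A) = 1 - 7/15 = 8/15

8/15


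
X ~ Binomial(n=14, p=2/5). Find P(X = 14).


P(X=14) = C(14,14) * p^14 * (1-p)^0
= 1 * 16384/6103515625 * 1
= 16384/6103515625

16384/6103515625


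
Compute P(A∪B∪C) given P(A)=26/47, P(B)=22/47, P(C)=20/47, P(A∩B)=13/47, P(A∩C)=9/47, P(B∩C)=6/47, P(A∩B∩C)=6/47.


P(A∪B∪C) = P(A)+P(B)+P(C) - P(AB)-P(AC)-P(BC) + P(ABC)
= 26/47+22/47+20/47 - 13/47-9/47-6/47 + 6/47
= 46/47

46/47


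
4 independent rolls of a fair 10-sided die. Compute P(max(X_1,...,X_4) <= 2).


P(max <= 2) = P(all X_i <= 2) = (P(X_1 <= 2))^4
= (2/10)^4 = (1/5)^4 = 1/625

1/625


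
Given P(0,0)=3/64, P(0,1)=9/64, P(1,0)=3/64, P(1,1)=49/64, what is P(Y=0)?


P(Y=0) = P(0,0)+P(1,0) = 3/64 + 3/64 = 6/64 = 3/32

3/32


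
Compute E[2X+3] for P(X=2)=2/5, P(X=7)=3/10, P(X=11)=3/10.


E[2X+3] = sum(g(x)*P(x))
= 7*2/5 + 17*3/10 + 25*3/10
= 77/5

77/5


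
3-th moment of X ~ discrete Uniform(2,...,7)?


E[X^3] = (1/6) * sum(x^3 for x=2..7)
= 783/6 = 261/2

261/2


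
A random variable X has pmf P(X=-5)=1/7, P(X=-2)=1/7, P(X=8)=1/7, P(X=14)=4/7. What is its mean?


E[X] = sum(x * P(x))
= -5*1/7 - 2*1/7 + 8*1/7 + 14*4/7
= 57/7

57/7


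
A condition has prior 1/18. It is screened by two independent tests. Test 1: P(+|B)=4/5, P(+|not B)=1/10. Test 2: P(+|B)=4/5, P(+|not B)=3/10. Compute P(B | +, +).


After test 1: P(+) = 4/5*1/18 + 1/10*17/18 = 5/36
P(B|+) = (2/45)/(5/36) = 8/25
After test 2 (use post1 as new prior): P(+) = 4/5*8/25 + 3/10*17/25 = 23/50
P(B|+,+) = (32/125)/(23/50) = 64/115

64/115


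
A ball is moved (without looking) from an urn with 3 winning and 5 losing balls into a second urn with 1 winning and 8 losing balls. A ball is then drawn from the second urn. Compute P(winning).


P(transfer winning) = 3/8; P(transfer losing) = 5/8
If winning transferred: Urn II has 2 winning of 10, so P(winning|winning moved) = 1/5
If losing transferred: Urn II has 1 winning of 10, so P(winning|losing moved) = 1/10
By total probability: P(winning) = 3/8*1/5 + 5/8*1/10 = 11/80

11/80


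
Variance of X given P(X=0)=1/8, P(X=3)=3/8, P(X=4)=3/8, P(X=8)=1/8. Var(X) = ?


E[X] = 29/8, E[X^2] = 139/8
Var(X) = E[X^2] - (E[X])^2 = 139/8 - (29/8)^2 = 271/64

271/64


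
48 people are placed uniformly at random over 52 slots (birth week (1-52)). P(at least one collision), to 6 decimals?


P(all different) = prod((52-i)/52 for i=0..47) = 0.000000
P(at least one match) = 1 - 0.000000 = 1.000000

1.000000


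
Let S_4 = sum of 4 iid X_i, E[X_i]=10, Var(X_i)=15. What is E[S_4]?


E[S_n] = n*E[X_1] = 4*10 = 40

40


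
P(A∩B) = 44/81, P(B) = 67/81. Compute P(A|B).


P(A|B) = P(A∩B)/P(B) = (44/81)/(67/81) = 44/67

44/67


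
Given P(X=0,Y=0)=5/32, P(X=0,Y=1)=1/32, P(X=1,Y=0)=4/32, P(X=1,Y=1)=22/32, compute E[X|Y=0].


P(Y=0) = 9/32
E[X|Y=0] = (0*5 + 1*4)/9 = 4/9

4/9


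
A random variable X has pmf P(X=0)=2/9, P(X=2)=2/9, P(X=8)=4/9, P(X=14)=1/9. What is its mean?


E[X] = sum(x * P(x))
= 0*2/9 + 2*2/9 + 8*4/9 + 14*1/9
= 50/9

50/9


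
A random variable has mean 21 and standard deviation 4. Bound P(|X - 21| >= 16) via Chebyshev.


k = 16/4 = 4
Chebyshev: P(|X-mu| >= k*sigma) <= 1/k^2 = 1/4^2 = 1/16

1/16


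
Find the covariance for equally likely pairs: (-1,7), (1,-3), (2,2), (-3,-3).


E[X]=-1/4, E[Y]=3/4, E[XY]=3/4
Cov(X,Y) = E[XY] - E[X]E[Y] = 3/4 + 1/4*3/4 = 15/16

15/16


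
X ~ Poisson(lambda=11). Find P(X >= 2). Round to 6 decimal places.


P(X>=2) = 1 - P(X<=1) = 1 - (e^(-11)*11^0/0! + e^(-11)*11^1/1!)
≈ 1 - (0.0000167017 + 0.0001837187)
= 1 - 0.0002004204 = 0.9997995796
≈ 0.999800

0.999800


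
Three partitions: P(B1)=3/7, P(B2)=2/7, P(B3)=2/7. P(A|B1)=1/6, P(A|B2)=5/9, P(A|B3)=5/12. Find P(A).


P(A) = P(A|B1)P(B1) + P(A|B2)P(B2) + P(A|B3)P(B3)
= 1/6*3/7 + 5/9*2/7 + 5/12*2/7
= 1/14 + 10/63 + 5/42 = 22/63

22/63


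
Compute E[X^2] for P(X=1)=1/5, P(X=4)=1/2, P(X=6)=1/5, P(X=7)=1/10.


E[X^2] = sum(g(x)*P(x))
= 1*1/5 + 16*1/2 + 36*1/5 + 49*1/10
= 203/10

203/10


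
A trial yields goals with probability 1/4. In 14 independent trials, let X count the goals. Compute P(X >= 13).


P(X>=13) = P(X=13) + P(X=14)
= 21/134217728 + 1/268435456
= 43/268435456

43/268435456


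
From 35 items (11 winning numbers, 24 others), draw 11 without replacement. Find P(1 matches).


P(X=1) = C(11,1)*C(24,10) / C(35,11)
= 11*1961256 / 417225900
= 21573816/417225900 = 105754/2045225

105754/2045225


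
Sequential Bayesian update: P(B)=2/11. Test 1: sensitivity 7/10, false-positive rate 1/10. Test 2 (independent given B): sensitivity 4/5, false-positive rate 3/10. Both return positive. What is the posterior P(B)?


After test 1: P(+) = 7/10*2/11 + 1/10*9/11 = 23/110
P(B|+) = (7/55)/(23/110) = 14/23
After test 2 (use post1 as new prior): P(+) = 4/5*14/23 + 3/10*9/23 = 139/230
P(B|+,+) = (56/115)/(139/230) = 112/139

112/139


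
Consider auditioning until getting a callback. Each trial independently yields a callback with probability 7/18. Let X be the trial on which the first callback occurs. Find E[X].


For geometric (trials until first success), E[X] = 1/p = 1/(7/18) = 18/7

18/7


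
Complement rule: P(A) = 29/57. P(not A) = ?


P(A') = 1 - P(A) = 1 - 29/57 = 28/57

28/57


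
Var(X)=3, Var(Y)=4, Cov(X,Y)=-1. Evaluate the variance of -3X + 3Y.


Var(-3X + 3Y) = (-3)^2*Var(X) + 3^2*Var(Y) + 2*(-3)*3*Cov(X,Y)
= 9*3 + 9*4 - 18*(-1)
= 27 + 36 + 18 = 81

81


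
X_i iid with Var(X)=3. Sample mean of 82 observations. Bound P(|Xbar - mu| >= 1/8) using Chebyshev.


Var(Xbar) = Var(X)/n = 3/82
Chebyshev: P(|Xbar-mu| >= 1/8) <= Var(Xbar)/(1/8)^2 = (3/82)/(1/64) = 96/41
Bound exceeds 1, so trivial bound: 1

1


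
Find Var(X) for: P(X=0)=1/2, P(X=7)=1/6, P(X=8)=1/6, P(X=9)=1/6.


E[X] = 4, E[X^2] = 97/3
Var(X) = E[X^2] - (E[X])^2 = 97/3 - (4)^2 = 49/3

49/3


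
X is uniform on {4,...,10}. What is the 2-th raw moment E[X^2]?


E[X^2] = (1/7) * sum(x^2 for x=4..10)
= 371/7 = 53

53


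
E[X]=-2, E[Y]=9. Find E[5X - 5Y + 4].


E[5X - 5Y + 4] = 5*E[X] - 5*E[Y] + 4
= (5)*(-2) + (-5)*(9) + (4)
= -10 - 45 + 4 = -51

-51


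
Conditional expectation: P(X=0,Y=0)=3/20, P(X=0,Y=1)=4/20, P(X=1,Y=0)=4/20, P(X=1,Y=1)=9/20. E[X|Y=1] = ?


P(Y=1) = 13/20
E[X|Y=1] = (0*4 + 1*9)/13 = 9/13

9/13


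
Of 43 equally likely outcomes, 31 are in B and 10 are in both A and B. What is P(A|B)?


P(A|B) = P(A∩B)/P(B) = (10/43)/(31/43) = 10/31

10/31


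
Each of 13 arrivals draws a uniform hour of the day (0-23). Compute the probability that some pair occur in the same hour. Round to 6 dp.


P(all different) = prod((24-i)/24 for i=0..12) = 0.017734
P(at least one match) = 1 - 0.017734 = 0.982266

0.982266


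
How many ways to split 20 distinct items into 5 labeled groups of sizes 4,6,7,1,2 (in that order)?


20! = 2432902008176640000
Denominator: 4!=24 * 6!=720 * 7!=5040 * 1!=1 * 2!=2
Coefficient = 2432902008176640000 / 174182400 = 13967553600

13967553600


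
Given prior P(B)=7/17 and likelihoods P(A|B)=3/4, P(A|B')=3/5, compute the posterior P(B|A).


P(A) = P(A|B)P(B) + P(A|B')P(B') = 3/4*7/17 + 3/5*10/17 = 45/68
P(B|A) = P(A|B)P(B)/P(A) = (21/68)/(45/68) = 7/15

7/15


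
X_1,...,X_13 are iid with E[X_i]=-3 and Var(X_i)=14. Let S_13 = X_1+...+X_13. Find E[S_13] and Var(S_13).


E[S_n] = n*mu = 13*-3 = -39
Var(S_n) = n*sigma^2 = 13*14 = 182

E[S_13]=-39, Var(S_13)=182


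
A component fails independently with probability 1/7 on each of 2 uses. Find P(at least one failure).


P(at least one) = 1 - P(none)
P(none) = (1 - 1/7)^2 = (6/7)^2 = 36/49
P(at least one) = 1 - 36/49 = 13/49

13/49


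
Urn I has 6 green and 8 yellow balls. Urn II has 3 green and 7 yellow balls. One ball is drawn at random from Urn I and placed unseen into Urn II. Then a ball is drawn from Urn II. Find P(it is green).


P(transfer green) = 6/14 = 3/7; P(transfer yellow) = 4/7
If green transferred: Urn II has 4 green of 11, so P(green|green moved) = 4/11
If yellow transferred: Urn II has 3 green of 11, so P(green|yellow moved) = 3/11
By total probability: P(green) = 3/7*4/11 + 4/7*3/11 = 24/77

24/77


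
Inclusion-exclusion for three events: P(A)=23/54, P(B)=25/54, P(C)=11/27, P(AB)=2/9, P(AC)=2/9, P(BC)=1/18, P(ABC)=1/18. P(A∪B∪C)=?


P(A∪B∪C) = P(A)+P(B)+P(C) - P(AB)-P(AC)-P(BC) + P(ABC)
= 23/54+25/54+11/27 - 2/9-2/9-1/18 + 1/18
= 23/27

23/27


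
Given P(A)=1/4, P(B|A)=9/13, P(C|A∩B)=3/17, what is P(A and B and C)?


P(A∩B∩C) = P(A) * P(B|A) * P(C|A∩B)
= 1/4 * 9/13 * 3/17
= 9/52 * 3/17 = 27/884

27/884


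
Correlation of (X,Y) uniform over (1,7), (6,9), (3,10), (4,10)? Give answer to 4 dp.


Cov(X,Y) = 1.2500, Var(X) = 3.2500, Var(Y) = 1.5000
rho = Cov/(sqrt(VarX)*sqrt(VarY)) = 0.5661

0.5661


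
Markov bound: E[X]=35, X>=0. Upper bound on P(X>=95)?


Markov: P(X >= a) <= E[X]/a
P(X >= 95) <= 35/95 = 7/19

7/19


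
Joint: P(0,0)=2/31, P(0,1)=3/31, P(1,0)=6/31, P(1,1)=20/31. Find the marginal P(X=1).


P(X=1) = P(1,0)+P(1,1) = 6/31 + 20/31 = 26/31

26/31


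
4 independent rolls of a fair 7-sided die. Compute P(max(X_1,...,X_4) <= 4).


P(max <= 4) = P(all X_i <= 4) = (P(X_1 <= 4))^4
= (4/7)^4 = 256/2401

256/2401


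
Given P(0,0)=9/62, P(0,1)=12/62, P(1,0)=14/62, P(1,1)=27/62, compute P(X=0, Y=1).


Read from table: P(X=0, Y=1) = 12/62 = 6/31

6/31


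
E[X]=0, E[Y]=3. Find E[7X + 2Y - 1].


E[7X + 2Y - 1] = 7*E[X] + 2*E[Y] - 1
= (7)*(0) + (2)*(3) + (-1)
= 0 + 6 - 1 = 5

5


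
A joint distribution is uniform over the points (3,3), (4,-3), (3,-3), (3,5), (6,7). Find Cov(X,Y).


E[X]=19/5, E[Y]=9/5, E[XY]=9
Cov(X,Y) = E[XY] - E[X]E[Y] = 9 - 19/5*9/5 = 54/25

54/25


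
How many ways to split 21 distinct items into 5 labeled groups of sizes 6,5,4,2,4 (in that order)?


21! = 51090942171709440000
Denominator: 6!=720 * 5!=120 * 4!=24 * 2!=2 * 4!=24
Coefficient = 51090942171709440000 / 99532800 = 513307594800

513307594800


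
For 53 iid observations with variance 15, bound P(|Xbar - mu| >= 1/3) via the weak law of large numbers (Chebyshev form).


Var(Xbar) = Var(X)/n = 15/53
Chebyshev: P(|Xbar-mu| >= 1/3) <= Var(Xbar)/(1/3)^2 = (15/53)/(1/9) = 135/53
Bound exceeds 1, so trivial bound: 1

1


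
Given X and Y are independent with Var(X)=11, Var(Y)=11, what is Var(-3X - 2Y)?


Independence => Cov(X,Y)=0
Var(-3X - 2Y) = (-3)^2*Var(X) + (-2)^2*Var(Y)
= 9*11 + 4*11 = 143

143


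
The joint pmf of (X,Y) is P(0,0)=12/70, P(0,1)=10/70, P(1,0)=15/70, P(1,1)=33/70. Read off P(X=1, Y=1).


Read from table: P(X=1, Y=1) = 33/70

33/70


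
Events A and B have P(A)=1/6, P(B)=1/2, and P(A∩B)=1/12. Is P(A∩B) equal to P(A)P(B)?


P(A)*P(B) = 1/6*1/2 = 1/12
P(A∩B) = 1/12, which equals P(A)P(B), so independent

Yes, A and B are independent


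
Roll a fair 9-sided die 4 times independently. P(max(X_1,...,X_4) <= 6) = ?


P(max <= 6) = P(all X_i <= 6) = (P(X_1 <= 6))^4
= (6/9)^4 = (2/3)^4 = 16/81

16/81


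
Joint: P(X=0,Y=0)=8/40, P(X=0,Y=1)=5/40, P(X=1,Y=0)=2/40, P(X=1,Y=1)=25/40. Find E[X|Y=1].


P(Y=1) = 30/40
E[X|Y=1] = (0*5 + 1*25)/30 = 25/30 = 5/6

5/6


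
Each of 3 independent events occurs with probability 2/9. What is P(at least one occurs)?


P(at least one) = 1 - P(none)
P(none) = (1 - 2/9)^3 = (7/9)^3 = 343/729
P(at least one) = 1 - 343/729 = 386/729

386/729


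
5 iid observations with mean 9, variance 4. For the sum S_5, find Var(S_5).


By independence, Var(S_n) = n*Var(X_1) = 5*4 = 20

20


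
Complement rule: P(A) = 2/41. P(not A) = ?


P(A') = 1 - P(A) = 1 - 2/41 = 39/41

39/41


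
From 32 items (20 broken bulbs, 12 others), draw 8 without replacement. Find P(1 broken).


P(X=1) = C(20,1)*C(12,7) / C(32,8)
= 20*792 / 10518300
= 15840/10518300 = 88/58435

88/58435


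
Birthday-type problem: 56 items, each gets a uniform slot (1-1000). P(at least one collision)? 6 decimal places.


P(all different) = prod((1000-i)/1000 for i=0..55) = 0.208189
P(at least one match) = 1 - 0.208189 = 0.791811

0.791811


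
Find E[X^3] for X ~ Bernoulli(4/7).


For Bernoulli: X in {0,1}
E[X^3] = 0^3*(1-4/7) + 1^3*4/7 = 4/7

4/7


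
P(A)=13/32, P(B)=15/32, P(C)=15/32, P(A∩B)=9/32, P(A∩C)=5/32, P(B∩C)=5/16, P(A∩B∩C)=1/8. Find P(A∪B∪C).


P(A∪B∪C) = P(A)+P(B)+P(C) - P(AB)-P(AC)-P(BC) + P(ABC)
= 13/32+15/32+15/32 - 9/32-5/32-5/16 + 1/8
= 23/32

23/32


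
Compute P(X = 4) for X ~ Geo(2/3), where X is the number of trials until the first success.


P(X=4) = (1-p)^3 * p = (1/3)^3 * 2/3
= 1/27 * 2/3 = 2/81

2/81


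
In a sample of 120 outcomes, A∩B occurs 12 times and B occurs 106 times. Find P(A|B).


P(A|B) = P(A∩B)/P(B) = (12/120)/(106/120) = 12/106 = 6/53

6/53


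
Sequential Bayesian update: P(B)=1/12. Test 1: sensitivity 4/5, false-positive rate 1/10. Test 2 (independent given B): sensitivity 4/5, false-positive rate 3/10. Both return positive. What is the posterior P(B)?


After test 1: P(+) = 4/5*1/12 + 1/10*11/12 = 19/120
P(B|+) = (1/15)/(19/120) = 8/19
After test 2 (use post1 as new prior): P(+) = 4/5*8/19 + 3/10*11/19 = 97/190
P(B|+,+) = (32/95)/(97/190) = 64/97

64/97


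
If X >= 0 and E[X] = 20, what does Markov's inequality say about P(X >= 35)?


Markov: P(X >= a) <= E[X]/a
P(X >= 35) <= 20/35 = 4/7

4/7


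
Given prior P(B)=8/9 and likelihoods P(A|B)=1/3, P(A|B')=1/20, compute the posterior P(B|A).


P(A) = P(A|B)P(B) + P(A|B')P(B') = 1/3*8/9 + 1/20*1/9 = 163/540
P(B|A) = P(A|B)P(B)/P(A) = (8/27)/(163/540) = 160/163

160/163


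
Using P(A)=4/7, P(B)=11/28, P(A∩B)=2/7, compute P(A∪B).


P(A∪B) = P(A) + P(B) - P(A∩B)
= 4/7 + 11/28 - 2/7 = 19/28

19/28


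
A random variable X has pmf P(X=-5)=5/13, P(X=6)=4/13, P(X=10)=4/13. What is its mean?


E[X] = sum(x * P(x))
= -5*5/13 + 6*4/13 + 10*4/13
= 3

3


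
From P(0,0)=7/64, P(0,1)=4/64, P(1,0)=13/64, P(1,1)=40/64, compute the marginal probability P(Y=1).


P(Y=1) = P(0,1)+P(1,1) = 4/64 + 40/64 = 44/64 = 11/16

11/16


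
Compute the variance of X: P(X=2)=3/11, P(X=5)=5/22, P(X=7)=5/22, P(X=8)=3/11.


E[X] = 60/11, E[X^2] = 389/11
Var(X) = E[X^2] - (E[X])^2 = 389/11 - (60/11)^2 = 679/121

679/121


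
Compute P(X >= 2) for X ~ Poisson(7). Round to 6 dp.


P(X>=2) = 1 - P(X<=1) = 1 - (e^(-7)*7^0/0! + e^(-7)*7^1/1!)
≈ 1 - (0.0009118820 + 0.0063831738)
= 1 - 0.0072950558 = 0.9927049442
≈ 0.992705

0.992705


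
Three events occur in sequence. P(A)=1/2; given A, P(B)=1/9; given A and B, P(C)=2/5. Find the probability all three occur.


P(A∩B∩C) = P(A) * P(B|A) * P(C|A∩B)
= 1/2 * 1/9 * 2/5
= 1/18 * 2/5 = 1/45

1/45


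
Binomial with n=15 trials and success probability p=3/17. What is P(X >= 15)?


P(X>=15) = P(X=15)
= 14348907/2862423051509815793
= 14348907/2862423051509815793

14348907/2862423051509815793


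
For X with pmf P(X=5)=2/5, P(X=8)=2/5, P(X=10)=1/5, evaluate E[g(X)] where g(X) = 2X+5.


E[2X+5] = sum(g(x)*P(x))
= 15*2/5 + 21*2/5 + 25*1/5
= 97/5

97/5


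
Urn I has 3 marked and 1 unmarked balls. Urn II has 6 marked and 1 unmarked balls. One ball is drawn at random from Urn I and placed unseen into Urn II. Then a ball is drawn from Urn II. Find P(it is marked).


P(transfer marked) = 3/4; P(transfer unmarked) = 1/4
If marked transferred: Urn II has 7 marked of 8, so P(marked|marked moved) = 7/8
If unmarked transferred: Urn II has 6 marked of 8, so P(marked|unmarked moved) = 3/4
By total probability: P(marked) = 3/4*7/8 + 1/4*3/4 = 27/32

27/32


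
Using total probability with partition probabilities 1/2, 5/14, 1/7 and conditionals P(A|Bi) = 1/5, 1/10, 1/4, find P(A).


P(A) = P(A|B1)P(B1) + P(A|B2)P(B2) + P(A|B3)P(B3)
= 1/5*1/2 + 1/10*5/14 + 1/4*1/7
= 1/10 + 1/28 + 1/28 = 6/35

6/35


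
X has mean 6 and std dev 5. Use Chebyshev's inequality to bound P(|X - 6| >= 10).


k = 10/5 = 2
Chebyshev: P(|X-mu| >= k*sigma) <= 1/k^2 = 1/2^2 = 1/4

1/4
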